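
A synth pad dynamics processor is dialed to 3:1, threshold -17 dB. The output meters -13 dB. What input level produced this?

The compressed level sits -13 − (-17) = 4 dB over threshold.
Input overshoot = R × output overshoot = 12 dB → input = -17 + 12 = -5 dB.

-5 dB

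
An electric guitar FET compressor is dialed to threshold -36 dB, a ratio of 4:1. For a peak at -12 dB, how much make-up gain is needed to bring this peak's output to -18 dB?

12 dB

Overshoot 24 dB → 24/4 = 6 dB after compression, so the compressed level is -36 + 6 = -30 dB.
Make-up = target − compressed = -18 − (-30) = 12 dB.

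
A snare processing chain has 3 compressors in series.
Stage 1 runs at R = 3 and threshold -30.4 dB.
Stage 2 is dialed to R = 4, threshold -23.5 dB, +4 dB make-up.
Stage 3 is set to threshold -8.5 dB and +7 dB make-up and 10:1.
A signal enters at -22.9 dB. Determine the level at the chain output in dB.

Stage 1: 7.5 dB above -30.4 dB, reduced 3:1 to 2.5 dB above → -27.9 dB.
Stage 2: below threshold (-27.9 ≤ -23.5); passes unchanged; make-up brings it to -23.9 dB.
Stage 3: -23.9 dB is at or below the -8.5 dB threshold — no compression; make-up brings it to -16.9 dB.

-16.9 dB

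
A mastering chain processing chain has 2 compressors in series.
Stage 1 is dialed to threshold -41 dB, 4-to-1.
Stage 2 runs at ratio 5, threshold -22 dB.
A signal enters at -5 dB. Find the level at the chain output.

-32 dB

Stage 1: 36 dB above -41 dB, reduced 4:1 to 9 dB above → -32 dB.
Stage 2: -32 dB ≤ -22 dB, so stage 2 doesn't engage; output -32 dB.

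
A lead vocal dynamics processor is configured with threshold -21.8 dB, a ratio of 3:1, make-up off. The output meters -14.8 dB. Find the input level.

-0.8 dB

That's 7 dB above the -21.8 dB threshold.
Input overshoot = R × output overshoot = 21 dB → input = -21.8 + 21 = -0.8 dB.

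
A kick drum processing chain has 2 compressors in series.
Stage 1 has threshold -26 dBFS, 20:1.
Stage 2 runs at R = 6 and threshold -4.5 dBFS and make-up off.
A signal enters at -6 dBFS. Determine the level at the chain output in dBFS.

Stage 1: -6 dBFS is 20 dB over -26 dBFS; at 20:1 that becomes 1 dB over, giving -25 dBFS.
Stage 2: -25 dBFS ≤ -4.5 dBFS, so stage 2 doesn't engage; output -25 dBFS.

-25 dBFS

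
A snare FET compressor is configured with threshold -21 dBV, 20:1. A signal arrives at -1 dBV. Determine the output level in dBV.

-20 dBV

Overshoot: -1 − (-21) = 20 dB.
20:1 compression reduces that to 20/20 = 1 dB over.
That puts the output at -20 dBV.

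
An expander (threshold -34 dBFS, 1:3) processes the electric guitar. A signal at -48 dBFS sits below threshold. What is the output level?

The input is 14 dB below the -34 dBFS threshold.
A 1:3 expander multiplies undershoot by 3: 14 × 3 = 42 dB below threshold.
Output = -34 − 42 = -76 dBFS.

-76 dBFS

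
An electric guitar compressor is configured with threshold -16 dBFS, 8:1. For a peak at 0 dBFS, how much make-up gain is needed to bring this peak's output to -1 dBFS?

13 dB

Without make-up, output = threshold + overshoot/8 = -16 + 2 = -14 dBFS.
Gap to target: 13 dB.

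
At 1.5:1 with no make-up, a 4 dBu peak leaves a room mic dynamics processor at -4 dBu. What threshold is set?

-20 dBu

Gain reduction = 4 − (-4) = 8 dB; output overshoot = GR / (R − 1) = 8 / 0.5 = 16 dB.
Threshold = output − output overshoot = -4 − 16 = -20 dBu.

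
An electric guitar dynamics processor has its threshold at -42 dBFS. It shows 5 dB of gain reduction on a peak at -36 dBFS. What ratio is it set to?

6:1

Input overshoot = -36 − (-42) = 6 dB.
Output overshoot = 6 − 5 = 1 dB.
Ratio = input overshoot / output overshoot = 6 / 1 = 6.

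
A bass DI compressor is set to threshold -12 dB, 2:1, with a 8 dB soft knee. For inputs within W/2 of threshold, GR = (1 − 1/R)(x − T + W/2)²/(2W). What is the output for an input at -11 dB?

-11.78125 dB

x − T + W/2 = -11 − (-12) + 4 = 5.
GR = (1 − 1/2) × 5² / 16 = 0.5 × 25 / 16 = 0.78125 dB.
Output = -11 − 0.78125 = -11.78125 dB.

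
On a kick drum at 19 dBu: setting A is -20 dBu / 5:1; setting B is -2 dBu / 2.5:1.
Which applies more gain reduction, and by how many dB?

A, by 18.6 dB

A: GR = 39 − 39/5 = 31.2 dB.
B: GR = 21 − 21/2.5 = 12.6 dB.
A applies 18.6 dB more gain reduction.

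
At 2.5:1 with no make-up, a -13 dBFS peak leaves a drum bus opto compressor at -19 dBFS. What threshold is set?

-23 dBFS

Gain reduction = -13 − (-19) = 6 dB; output overshoot = GR / (R − 1) = 6 / 1.5 = 4 dB.
Threshold = output − output overshoot = -19 − 4 = -23 dBFS.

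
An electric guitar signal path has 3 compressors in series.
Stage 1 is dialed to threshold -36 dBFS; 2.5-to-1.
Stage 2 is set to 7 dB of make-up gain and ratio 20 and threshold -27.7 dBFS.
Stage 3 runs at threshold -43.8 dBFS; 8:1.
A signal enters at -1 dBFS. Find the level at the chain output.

Stage 1: -1 dBFS is 35 dB over -36 dBFS; at 2.5:1 that becomes 14 dB over, giving -22 dBFS.
Stage 2: 5.7 dB above -27.7 dBFS, reduced 20:1 to 0.285 dB above → -27.415 dBFS; +7 dB make-up → -20.415 dBFS.
Stage 3: overshoot 23.385 dB → 23.385/8 = 2.923125 dB → -40.876875 dBFS.

-40.876875 dBFS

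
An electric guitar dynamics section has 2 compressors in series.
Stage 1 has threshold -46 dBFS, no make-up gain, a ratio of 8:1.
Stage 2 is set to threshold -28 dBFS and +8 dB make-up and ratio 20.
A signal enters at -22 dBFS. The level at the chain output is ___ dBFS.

Stage 1: -22 dBFS is 24 dB over -46 dBFS; at 8:1 that becomes 3 dB over, giving -43 dBFS.
Stage 2: -43 dBFS ≤ -28 dBFS, so stage 2 doesn't engage; make-up brings it to -35 dBFS.

-35 dBFS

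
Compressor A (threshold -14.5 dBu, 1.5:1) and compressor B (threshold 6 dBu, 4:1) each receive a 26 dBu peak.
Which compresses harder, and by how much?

A: overshoot 40.5 dB → output overshoot 27 dB → GR 13.5 dB.
B: overshoot 20 dB → output overshoot 5 dB → GR 15 dB.
B reduces 1.5 dB more.

B, by 1.5 dB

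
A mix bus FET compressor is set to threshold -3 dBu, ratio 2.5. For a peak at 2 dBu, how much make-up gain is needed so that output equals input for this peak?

3 dB

The peak compresses to -3 + 5/2.5 = -1 dBu.
To reach 2 dBu requires 2 − (-1) = 3 dB of make-up.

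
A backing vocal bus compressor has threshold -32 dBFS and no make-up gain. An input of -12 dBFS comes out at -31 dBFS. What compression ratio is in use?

Input overshoot = -12 − (-32) = 20 dB; output overshoot = -31 − (-32) = 1 dB.
Ratio = 20 / 1 = 20.

20:1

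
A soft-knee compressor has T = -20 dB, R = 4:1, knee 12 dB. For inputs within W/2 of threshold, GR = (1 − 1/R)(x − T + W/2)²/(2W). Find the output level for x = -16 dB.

-19.125 dB

x − T + W/2 = -16 − (-20) + 6 = 10.
GR = (1 − 1/4) × 10² / 24 = 0.75 × 100 / 24 = 3.125 dB.
Output = -16 − 3.125 = -19.125 dB.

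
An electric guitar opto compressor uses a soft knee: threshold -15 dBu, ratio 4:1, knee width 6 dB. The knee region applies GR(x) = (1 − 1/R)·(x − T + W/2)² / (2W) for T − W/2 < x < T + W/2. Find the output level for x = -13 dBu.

x − T + W/2 = -13 − (-15) + 3 = 5.
GR = (1 − 1/4) × 5² / 12 = 0.75 × 25 / 12 = 1.5625 dB.
Output = -13 − 1.5625 = -14.5625 dBu.

-14.5625 dBu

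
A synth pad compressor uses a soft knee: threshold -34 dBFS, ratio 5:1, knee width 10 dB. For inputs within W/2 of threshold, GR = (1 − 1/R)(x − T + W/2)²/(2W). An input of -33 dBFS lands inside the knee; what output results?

-34.44 dBFS

x − T + W/2 = -33 − (-34) + 5 = 6.
GR = (1 − 1/5) × 6² / 20 = 0.8 × 36 / 20 = 1.44 dB.
Output = -33 − 1.44 = -34.44 dBFS.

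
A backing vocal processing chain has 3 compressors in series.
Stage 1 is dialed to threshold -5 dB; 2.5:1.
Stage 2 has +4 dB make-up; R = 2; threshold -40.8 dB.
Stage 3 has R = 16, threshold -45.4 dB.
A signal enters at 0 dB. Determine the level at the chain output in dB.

Stage 1: overshoot 5 dB → 5/2.5 = 2 dB → -3 dB.
Stage 2: overshoot 37.8 dB → 37.8/2 = 18.9 dB → -21.9 dB; +4 dB make-up → -17.9 dB.
Stage 3: 27.5 dB above -45.4 dB, reduced 16:1 to 1.71875 dB above → -43.68125 dB.

-43.68125 dB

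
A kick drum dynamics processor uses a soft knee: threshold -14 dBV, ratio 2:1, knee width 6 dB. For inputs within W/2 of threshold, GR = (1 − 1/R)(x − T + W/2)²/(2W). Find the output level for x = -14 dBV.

-14.375 dBV

x − T + W/2 = -14 − (-14) + 3 = 3.
GR = (1 − 1/2) × 3² / 12 = 0.5 × 9 / 12 = 0.375 dB.
Output = -14 − 0.375 = -14.375 dBV.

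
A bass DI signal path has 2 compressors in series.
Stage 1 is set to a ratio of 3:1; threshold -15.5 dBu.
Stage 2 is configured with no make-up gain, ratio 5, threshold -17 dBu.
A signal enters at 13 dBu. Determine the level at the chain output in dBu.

-14.8 dBu

Stage 1: overshoot 28.5 dB → 28.5/3 = 9.5 dB → -6 dBu.
Stage 2: 11 dB above -17 dBu, reduced 5:1 to 2.2 dB above → -14.8 dBu.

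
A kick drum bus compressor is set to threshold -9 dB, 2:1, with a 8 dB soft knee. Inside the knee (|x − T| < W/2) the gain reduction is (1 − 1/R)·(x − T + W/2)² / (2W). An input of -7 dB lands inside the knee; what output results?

-8.125 dB

x − T + W/2 = -7 − (-9) + 4 = 6.
GR = (1 − 1/2) × 6² / 16 = 0.5 × 36 / 16 = 1.125 dB.
Output = -7 − 1.125 = -8.125 dB.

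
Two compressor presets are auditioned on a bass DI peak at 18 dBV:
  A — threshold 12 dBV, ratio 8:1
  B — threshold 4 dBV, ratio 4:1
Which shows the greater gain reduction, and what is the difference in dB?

A: overshoot 6 dB → output overshoot 0.75 dB → GR 5.25 dB.
B: overshoot 14 dB → output overshoot 3.5 dB → GR 10.5 dB.
B applies 5.25 dB more gain reduction.

B, by 5.25 dB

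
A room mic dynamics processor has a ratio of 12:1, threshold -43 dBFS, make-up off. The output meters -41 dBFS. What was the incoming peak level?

-19 dBFS

Post-compression overshoot = -41 − (-43) = 2 dB.
Before 12:1 compression the overshoot was 2 × 12 = 24 dB, so input = -43 + 24 = -19 dBFS.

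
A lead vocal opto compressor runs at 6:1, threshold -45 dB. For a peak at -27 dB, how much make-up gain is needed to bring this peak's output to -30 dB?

12 dB

Overshoot 18 dB → 18/6 = 3 dB after compression, so the compressed level is -45 + 3 = -42 dB.
Make-up = target − compressed = -30 − (-42) = 12 dB.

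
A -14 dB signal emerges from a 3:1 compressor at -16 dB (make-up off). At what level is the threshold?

Input is 3 dB above T (since output overshoot × R = input overshoot: (-16 − T)·3 = -14 − T gives T = -17 dB).
Check: -17 + (-14 − (-17))/3 = -17 + 1 = -16 dB. ✓

-17 dB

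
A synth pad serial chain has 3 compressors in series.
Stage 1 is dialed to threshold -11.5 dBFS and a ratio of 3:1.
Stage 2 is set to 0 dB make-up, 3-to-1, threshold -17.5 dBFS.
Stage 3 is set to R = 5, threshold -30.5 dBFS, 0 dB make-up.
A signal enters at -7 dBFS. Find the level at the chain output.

Stage 1: 4.5 dB above -11.5 dBFS, reduced 3:1 to 1.5 dB above → -10 dBFS.
Stage 2: overshoot 7.5 dB → 7.5/3 = 2.5 dB → -15 dBFS.
Stage 3: 15.5 dB above -30.5 dBFS, reduced 5:1 to 3.1 dB above → -27.4 dBFS.

-27.4 dBFS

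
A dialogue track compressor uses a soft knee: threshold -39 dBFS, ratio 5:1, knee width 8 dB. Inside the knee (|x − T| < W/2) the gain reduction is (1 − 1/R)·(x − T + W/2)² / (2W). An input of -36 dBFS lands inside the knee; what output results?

x − T + W/2 = -36 − (-39) + 4 = 7.
GR = (1 − 1/5) × 7² / 16 = 0.8 × 49 / 16 = 2.45 dB.
Output = -36 − 2.45 = -38.45 dBFS.

-38.45 dBFS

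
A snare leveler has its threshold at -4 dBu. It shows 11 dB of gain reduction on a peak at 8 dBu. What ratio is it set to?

Input overshoot = 8 − (-4) = 12 dB.
Output overshoot = 12 − 11 = 1 dB.
Ratio = input overshoot / output overshoot = 12 / 1 = 12.

12:1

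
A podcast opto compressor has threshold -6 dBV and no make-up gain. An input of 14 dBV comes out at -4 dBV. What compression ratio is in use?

Input overshoot = 14 − (-6) = 20 dB; output overshoot = -4 − (-6) = 2 dB.
Ratio = 20 / 2 = 10.

10:1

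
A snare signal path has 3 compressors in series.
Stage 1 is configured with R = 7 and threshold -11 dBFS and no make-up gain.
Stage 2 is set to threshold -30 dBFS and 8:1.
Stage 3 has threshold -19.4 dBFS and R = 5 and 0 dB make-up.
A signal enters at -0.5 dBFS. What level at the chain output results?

-27.4375 dBFS

Stage 1: 10.5 dB above -11 dBFS, reduced 7:1 to 1.5 dB above → -9.5 dBFS.
Stage 2: 20.5 dB above -30 dBFS, reduced 8:1 to 2.5625 dB above → -27.4375 dBFS.
Stage 3: -27.4375 dBFS ≤ -19.4 dBFS, so stage 3 doesn't engage; output -27.4375 dBFS.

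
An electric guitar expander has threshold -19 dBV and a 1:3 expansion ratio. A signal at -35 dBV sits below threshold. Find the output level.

-67 dBV

The input is 16 dB below the -19 dBV threshold.
A 1:3 expander multiplies undershoot by 3: 16 × 3 = 48 dB below threshold.
Output = -19 − 48 = -67 dBV.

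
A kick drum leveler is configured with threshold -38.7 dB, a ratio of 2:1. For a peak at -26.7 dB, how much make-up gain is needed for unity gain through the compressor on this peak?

6 dB

Overshoot 12 dB → 12/2 = 6 dB after compression, so the compressed level is -38.7 + 6 = -32.7 dB.
Make-up = target − compressed = -26.7 − (-32.7) = 6 dB.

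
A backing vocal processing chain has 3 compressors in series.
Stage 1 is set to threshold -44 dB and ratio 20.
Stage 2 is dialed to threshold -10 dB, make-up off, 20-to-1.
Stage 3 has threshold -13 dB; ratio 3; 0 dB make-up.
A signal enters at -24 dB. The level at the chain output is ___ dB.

-43 dB

Stage 1: overshoot 20 dB → 20/20 = 1 dB → -43 dB.
Stage 2: -43 dB ≤ -10 dB, so stage 2 doesn't engage; output -43 dB.
Stage 3: -43 dB ≤ -13 dB, so stage 3 doesn't engage; output -43 dB.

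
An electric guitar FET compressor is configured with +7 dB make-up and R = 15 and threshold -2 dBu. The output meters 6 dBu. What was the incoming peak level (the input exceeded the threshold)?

Stripping the +7 dB make-up gives -1 dBu at the gain stage.
Post-compression overshoot = -1 − (-2) = 1 dB.
Undo the ratio: input overshoot = 1 × 15 = 15 dB, giving input = 13 dBu.

13 dBu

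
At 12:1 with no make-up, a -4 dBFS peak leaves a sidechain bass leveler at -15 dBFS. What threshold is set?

Input is 12 dB above T (since output overshoot × R = input overshoot: (-15 − T)·12 = -4 − T gives T = -16 dBFS).
Check: -16 + (-4 − (-16))/12 = -16 + 1 = -15 dBFS. ✓

-16 dBFS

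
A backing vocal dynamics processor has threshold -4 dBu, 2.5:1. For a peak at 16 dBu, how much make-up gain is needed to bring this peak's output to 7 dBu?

3 dB

The peak compresses to -4 + 20/2.5 = 4 dBu.
To reach 7 dBu requires 7 − 4 = 3 dB of make-up.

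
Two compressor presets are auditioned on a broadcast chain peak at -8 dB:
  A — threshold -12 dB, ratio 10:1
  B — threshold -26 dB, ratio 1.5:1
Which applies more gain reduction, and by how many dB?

A: overshoot 4 dB → output overshoot 0.4 dB → GR 3.6 dB.
B: overshoot 18 dB → output overshoot 12 dB → GR 6 dB.
B applies 2.4 dB more gain reduction.

B, by 2.4 dB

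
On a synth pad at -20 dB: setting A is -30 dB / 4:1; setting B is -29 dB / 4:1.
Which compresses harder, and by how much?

A: GR = 10 − 10/4 = 7.5 dB.
B: GR = 9 − 9/4 = 6.75 dB.
A reduces 0.75 dB more.

A, by 0.75 dB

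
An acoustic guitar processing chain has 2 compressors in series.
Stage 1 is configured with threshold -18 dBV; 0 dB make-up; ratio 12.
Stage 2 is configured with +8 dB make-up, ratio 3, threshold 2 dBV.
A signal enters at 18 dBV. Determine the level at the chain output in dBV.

-7 dBV

Stage 1: overshoot 36 dB → 36/12 = 3 dB → -15 dBV.
Stage 2: -15 dBV is at or below the 2 dBV threshold — no compression; make-up brings it to -7 dBV.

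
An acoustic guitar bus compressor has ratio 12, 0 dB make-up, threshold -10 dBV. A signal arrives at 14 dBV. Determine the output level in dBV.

-8 dBV

14 dBV sits 24 dB over threshold.
The 24 dB excess becomes 2 dB after 12:1 reduction.
So the level is -10 + 2 = -8 dBV.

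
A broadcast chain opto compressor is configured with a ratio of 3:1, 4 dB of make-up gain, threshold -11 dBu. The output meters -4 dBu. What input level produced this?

Remove make-up: -4 − 4 = -8 dBu.
The compressed level sits -8 − (-11) = 3 dB over threshold.
Before 3:1 compression the overshoot was 3 × 3 = 9 dB, so input = -11 + 9 = -2 dBu.

-2 dBu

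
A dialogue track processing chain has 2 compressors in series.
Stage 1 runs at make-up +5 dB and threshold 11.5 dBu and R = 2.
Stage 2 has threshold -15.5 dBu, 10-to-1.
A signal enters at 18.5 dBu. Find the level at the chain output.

-11.95 dBu

Stage 1: overshoot 7 dB → 7/2 = 3.5 dB → 15 dBu; +5 dB make-up → 20 dBu.
Stage 2: 20 dBu is 35.5 dB over -15.5 dBu; at 10:1 that becomes 3.55 dB over, giving -11.95 dBu.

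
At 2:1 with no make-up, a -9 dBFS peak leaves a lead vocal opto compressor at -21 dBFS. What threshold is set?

-33 dBFS

Let T be the threshold. Output overshoot = (input overshoot)/R, so -21 − T = (-9 − T)/2.
2·(-21 − T) = -9 − T → 1·T = -42 − (-9) = -33.
T = -33/1 = -33 dBFS.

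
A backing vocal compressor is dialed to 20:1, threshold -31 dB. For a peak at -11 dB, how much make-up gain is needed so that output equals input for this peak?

Without make-up, output = threshold + overshoot/20 = -31 + 1 = -30 dB.
Gap to target: 19 dB.

19 dB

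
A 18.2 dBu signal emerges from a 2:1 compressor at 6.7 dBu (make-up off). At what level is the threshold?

Let T be the threshold. Output overshoot = (input overshoot)/R, so 6.7 − T = (18.2 − T)/2.
2·(6.7 − T) = 18.2 − T → 1·T = 13.4 − 18.2 = -4.8.
T = -4.8/1 = -4.8 dBu.

-4.8 dBu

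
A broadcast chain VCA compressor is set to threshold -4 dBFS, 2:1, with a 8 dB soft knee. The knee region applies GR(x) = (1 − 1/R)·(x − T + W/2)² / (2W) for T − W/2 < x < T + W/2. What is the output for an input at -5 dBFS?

-5.28125 dBFS

x − T + W/2 = -5 − (-4) + 4 = 3.
GR = (1 − 1/2) × 3² / 16 = 0.5 × 9 / 16 = 0.28125 dB.
Output = -5 − 0.28125 = -5.28125 dBFS.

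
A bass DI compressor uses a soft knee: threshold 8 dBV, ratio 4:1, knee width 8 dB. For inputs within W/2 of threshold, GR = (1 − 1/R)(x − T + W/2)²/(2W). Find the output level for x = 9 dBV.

x − T + W/2 = 9 − 8 + 4 = 5.
GR = (1 − 1/4) × 5² / 16 = 0.75 × 25 / 16 = 1.171875 dB.
Output = 9 − 1.171875 = 7.828125 dBV.

7.828125 dBV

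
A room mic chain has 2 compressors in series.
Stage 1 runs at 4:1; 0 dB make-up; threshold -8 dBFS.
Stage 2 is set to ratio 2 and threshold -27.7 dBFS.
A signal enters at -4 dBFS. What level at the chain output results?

-17.35 dBFS

Stage 1: 4 dB above -8 dBFS, reduced 4:1 to 1 dB above → -7 dBFS.
Stage 2: 20.7 dB above -27.7 dBFS, reduced 2:1 to 10.35 dB above → -17.35 dBFS.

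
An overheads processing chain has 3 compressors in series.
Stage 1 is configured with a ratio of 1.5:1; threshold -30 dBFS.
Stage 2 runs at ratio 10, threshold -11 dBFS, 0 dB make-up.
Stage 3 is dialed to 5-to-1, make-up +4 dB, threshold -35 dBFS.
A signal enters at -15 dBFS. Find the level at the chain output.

Stage 1: -15 dBFS is 15 dB over -30 dBFS; at 1.5:1 that becomes 10 dB over, giving -20 dBFS.
Stage 2: below threshold (-20 ≤ -11); passes unchanged; output -20 dBFS.
Stage 3: -20 dBFS is 15 dB over -35 dBFS; at 5:1 that becomes 3 dB over, giving -32 dBFS; +4 dB make-up → -28 dBFS.

-28 dBFS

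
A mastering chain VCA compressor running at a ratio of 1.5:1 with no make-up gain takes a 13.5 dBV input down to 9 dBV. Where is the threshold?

0 dBV

Input is 13.5 dB above T (since output overshoot × R = input overshoot: (9 − T)·1.5 = 13.5 − T gives T = 0 dBV).
Check: 0 + (13.5 − 0)/1.5 = 0 + 9 = 9 dBV. ✓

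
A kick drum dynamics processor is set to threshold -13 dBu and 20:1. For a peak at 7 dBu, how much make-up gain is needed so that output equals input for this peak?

19 dB

The peak compresses to -13 + 20/20 = -12 dBu.
To reach 7 dBu requires 7 − (-12) = 19 dB of make-up.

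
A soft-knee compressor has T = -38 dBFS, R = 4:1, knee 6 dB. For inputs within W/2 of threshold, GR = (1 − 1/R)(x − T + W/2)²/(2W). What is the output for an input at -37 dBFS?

x − T + W/2 = -37 − (-38) + 3 = 4.
GR = (1 − 1/4) × 4² / 12 = 0.75 × 16 / 12 = 1 dB.
Output = -37 − 1 = -38 dBFS.

-38 dBFS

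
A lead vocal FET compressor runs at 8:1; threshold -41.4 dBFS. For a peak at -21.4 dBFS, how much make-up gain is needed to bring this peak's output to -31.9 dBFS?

The peak compresses to -41.4 + 20/8 = -38.9 dBFS.
To reach -31.9 dBFS requires -31.9 − (-38.9) = 7 dB of make-up.

7 dB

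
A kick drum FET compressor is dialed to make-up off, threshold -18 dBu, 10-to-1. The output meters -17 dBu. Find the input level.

Post-compression overshoot = -17 − (-18) = 1 dB.
Input overshoot = R × output overshoot = 10 dB → input = -18 + 10 = -8 dBu.

-8 dBu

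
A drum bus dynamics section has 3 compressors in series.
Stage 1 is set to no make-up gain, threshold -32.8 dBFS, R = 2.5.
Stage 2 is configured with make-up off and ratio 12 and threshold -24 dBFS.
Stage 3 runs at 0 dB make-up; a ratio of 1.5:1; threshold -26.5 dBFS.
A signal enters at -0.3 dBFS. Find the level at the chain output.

-24.6 dBFS

Stage 1: -0.3 dBFS is 32.5 dB over -32.8 dBFS; at 2.5:1 that becomes 13 dB over, giving -19.8 dBFS.
Stage 2: 4.2 dB above -24 dBFS, reduced 12:1 to 0.35 dB above → -23.65 dBFS.
Stage 3: -23.65 dBFS is 2.85 dB over -26.5 dBFS; at 1.5:1 that becomes 1.9 dB over, giving -24.6 dBFS.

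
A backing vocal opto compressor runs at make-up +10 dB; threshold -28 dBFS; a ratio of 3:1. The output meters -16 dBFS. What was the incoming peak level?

-22 dBFS

Stripping the +10 dB make-up gives -26 dBFS at the gain stage.
Post-compression overshoot = -26 − (-28) = 2 dB.
Undo the ratio: input overshoot = 2 × 3 = 6 dB, giving input = -22 dBFS.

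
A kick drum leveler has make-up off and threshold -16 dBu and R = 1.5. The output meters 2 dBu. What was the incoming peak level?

Post-compression overshoot = 2 − (-16) = 18 dB.
Input overshoot = R × output overshoot = 27 dB → input = -16 + 27 = 11 dBu.

11 dBu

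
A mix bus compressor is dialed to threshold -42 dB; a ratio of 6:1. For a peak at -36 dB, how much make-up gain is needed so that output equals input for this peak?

5 dB

Without make-up, output = threshold + overshoot/6 = -42 + 1 = -41 dB.
Gap to target: 5 dB.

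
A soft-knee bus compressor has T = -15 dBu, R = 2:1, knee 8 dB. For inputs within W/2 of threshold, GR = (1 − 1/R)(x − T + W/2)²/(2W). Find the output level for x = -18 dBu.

x − T + W/2 = -18 − (-15) + 4 = 1.
GR = (1 − 1/2) × 1² / 16 = 0.5 × 1 / 16 = 0.03125 dB.
Output = -18 − 0.03125 = -18.03125 dBu.

-18.03125 dBu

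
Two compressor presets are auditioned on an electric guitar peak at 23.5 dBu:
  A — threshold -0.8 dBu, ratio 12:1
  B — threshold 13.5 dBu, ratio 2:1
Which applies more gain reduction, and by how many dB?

A: GR = 24.3 − 24.3/12 = 22.275 dB.
B: GR = 10 − 10/2 = 5 dB.
A applies 17.275 dB more gain reduction.

A, by 17.275 dB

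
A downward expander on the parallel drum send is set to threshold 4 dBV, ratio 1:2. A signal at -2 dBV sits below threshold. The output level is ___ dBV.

Undershoot = 4 − (-2) = 6 dB.
At 1:2, that expands to 12 dB under threshold.
Output = 4 − 12 = -8 dBV.

-8 dBV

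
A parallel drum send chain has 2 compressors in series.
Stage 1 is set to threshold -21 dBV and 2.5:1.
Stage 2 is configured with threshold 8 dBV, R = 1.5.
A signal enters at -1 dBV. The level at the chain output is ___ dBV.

Stage 1: overshoot 20 dB → 20/2.5 = 8 dB → -13 dBV.
Stage 2: -13 dBV ≤ 8 dBV, so stage 2 doesn't engage; output -13 dBV.

-13 dBV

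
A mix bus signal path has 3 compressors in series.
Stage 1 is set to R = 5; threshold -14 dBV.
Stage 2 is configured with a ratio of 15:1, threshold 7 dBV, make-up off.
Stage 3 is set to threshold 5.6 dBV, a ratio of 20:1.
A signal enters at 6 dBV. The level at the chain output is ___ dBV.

-10 dBV

Stage 1: overshoot 20 dB → 20/5 = 4 dB → -10 dBV.
Stage 2: below threshold (-10 ≤ 7); passes unchanged; output -10 dBV.
Stage 3: -10 dBV ≤ 5.6 dBV, so stage 3 doesn't engage; output -10 dBV.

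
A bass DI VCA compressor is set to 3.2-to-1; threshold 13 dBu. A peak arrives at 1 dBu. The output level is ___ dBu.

1 dBu is 12 dB below the 13 dBu threshold, so no gain reduction is applied.
Output = input = 1 dBu.

1 dBu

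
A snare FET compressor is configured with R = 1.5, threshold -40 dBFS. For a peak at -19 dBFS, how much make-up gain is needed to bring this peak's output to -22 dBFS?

4 dB

Without make-up, output = threshold + overshoot/1.5 = -40 + 14 = -26 dBFS.
Gap to target: 4 dB.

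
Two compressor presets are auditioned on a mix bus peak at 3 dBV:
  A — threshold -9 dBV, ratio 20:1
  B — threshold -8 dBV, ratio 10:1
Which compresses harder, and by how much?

A: 12 dB over, compressed to 0.6 dB over, so 11.4 dB of GR.
B: 11 dB over, compressed to 1.1 dB over, so 9.9 dB of GR.
Difference: 1.5 dB in favour of A.

A, by 1.5 dB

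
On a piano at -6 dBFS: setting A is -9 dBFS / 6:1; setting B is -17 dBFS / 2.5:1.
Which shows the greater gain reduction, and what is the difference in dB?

B, by 4.1 dB

A: overshoot 3 dB → output overshoot 0.5 dB → GR 2.5 dB.
B: overshoot 11 dB → output overshoot 4.4 dB → GR 6.6 dB.
Difference: 4.1 dB in favour of B.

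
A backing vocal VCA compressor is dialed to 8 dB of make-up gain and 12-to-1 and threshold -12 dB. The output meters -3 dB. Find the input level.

Remove make-up: -3 − 8 = -11 dB.
The compressed level sits -11 − (-12) = 1 dB over threshold.
Input overshoot = R × output overshoot = 12 dB → input = -12 + 12 = 0 dB.

0 dB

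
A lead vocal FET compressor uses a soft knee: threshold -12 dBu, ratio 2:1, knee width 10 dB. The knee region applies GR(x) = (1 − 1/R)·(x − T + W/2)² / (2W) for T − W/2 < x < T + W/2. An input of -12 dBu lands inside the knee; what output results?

x − T + W/2 = -12 − (-12) + 5 = 5.
GR = (1 − 1/2) × 5² / 20 = 0.5 × 25 / 20 = 0.625 dB.
Output = -12 − 0.625 = -12.625 dBu.

-12.625 dBu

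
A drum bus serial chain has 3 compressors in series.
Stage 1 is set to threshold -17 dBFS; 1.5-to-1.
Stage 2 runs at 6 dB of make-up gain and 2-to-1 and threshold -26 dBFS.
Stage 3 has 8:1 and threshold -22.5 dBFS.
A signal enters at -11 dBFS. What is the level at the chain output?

-21.375 dBFS

Stage 1: -11 dBFS is 6 dB over -17 dBFS; at 1.5:1 that becomes 4 dB over, giving -13 dBFS.
Stage 2: -13 dBFS is 13 dB over -26 dBFS; at 2:1 that becomes 6.5 dB over, giving -19.5 dBFS; +6 dB make-up → -13.5 dBFS.
Stage 3: -13.5 dBFS is 9 dB over -22.5 dBFS; at 8:1 that becomes 1.125 dB over, giving -21.375 dBFS.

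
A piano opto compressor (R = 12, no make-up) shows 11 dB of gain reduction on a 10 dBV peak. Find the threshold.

-2 dBV

Gain reduction = 10 − (-1) = 11 dB; output overshoot = GR / (R − 1) = 11 / 11 = 1 dB.
Threshold = output − output overshoot = -1 − 1 = -2 dBV.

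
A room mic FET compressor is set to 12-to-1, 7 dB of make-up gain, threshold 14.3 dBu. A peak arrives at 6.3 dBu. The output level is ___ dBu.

6.3 dBu is 8 dB below the 14.3 dBu threshold, so no gain reduction is applied.
Make-up gain adds 7 dB: 6.3 + 7 = 13.3 dBu.

13.3 dBu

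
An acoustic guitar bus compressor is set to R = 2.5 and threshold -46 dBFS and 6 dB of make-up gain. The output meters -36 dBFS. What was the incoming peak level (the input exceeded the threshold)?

Remove make-up: -36 − 6 = -42 dBFS.
Post-compression overshoot = -42 − (-46) = 4 dB.
Undo the ratio: input overshoot = 4 × 2.5 = 10 dB, giving input = -36 dBFS.

-36 dBFS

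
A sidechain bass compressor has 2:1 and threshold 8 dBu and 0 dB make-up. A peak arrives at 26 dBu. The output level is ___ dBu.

17 dBu

The input is 18 dB above the 8 dBu threshold.
2:1 compression reduces that to 18/2 = 9 dB over.
So the level is 8 + 9 = 17 dBu.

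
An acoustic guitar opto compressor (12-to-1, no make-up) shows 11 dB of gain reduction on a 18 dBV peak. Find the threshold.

6 dBV

Input is 12 dB above T (since output overshoot × R = input overshoot: (7 − T)·12 = 18 − T gives T = 6 dBV).
Check: 6 + (18 − 6)/12 = 6 + 1 = 7 dBV. ✓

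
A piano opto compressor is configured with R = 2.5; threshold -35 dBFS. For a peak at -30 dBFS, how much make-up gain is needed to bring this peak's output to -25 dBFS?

8 dB

The peak compresses to -35 + 5/2.5 = -33 dBFS.
To reach -25 dBFS requires -25 − (-33) = 8 dB of make-up.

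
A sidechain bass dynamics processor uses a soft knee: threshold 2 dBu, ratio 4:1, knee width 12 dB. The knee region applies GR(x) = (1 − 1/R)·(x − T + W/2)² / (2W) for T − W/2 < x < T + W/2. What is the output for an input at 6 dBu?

2.875 dBu

x − T + W/2 = 6 − 2 + 6 = 10.
GR = (1 − 1/4) × 10² / 24 = 0.75 × 100 / 24 = 3.125 dB.
Output = 6 − 3.125 = 2.875 dBu.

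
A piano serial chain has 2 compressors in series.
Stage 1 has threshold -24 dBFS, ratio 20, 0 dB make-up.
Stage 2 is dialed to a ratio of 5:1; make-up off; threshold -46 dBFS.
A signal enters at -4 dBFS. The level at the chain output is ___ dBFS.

Stage 1: -4 dBFS is 20 dB over -24 dBFS; at 20:1 that becomes 1 dB over, giving -23 dBFS.
Stage 2: -23 dBFS is 23 dB over -46 dBFS; at 5:1 that becomes 4.6 dB over, giving -41.4 dBFS.

-41.4 dBFS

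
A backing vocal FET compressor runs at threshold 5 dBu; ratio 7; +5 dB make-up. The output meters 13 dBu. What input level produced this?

Remove make-up: 13 − 5 = 8 dBu.
The compressed level sits 8 − 5 = 3 dB over threshold.
Input overshoot = R × output overshoot = 21 dB → input = 5 + 21 = 26 dBu.

26 dBu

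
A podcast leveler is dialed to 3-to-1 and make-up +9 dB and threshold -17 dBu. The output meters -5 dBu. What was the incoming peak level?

Remove make-up: -5 − 9 = -14 dBu.
That's 3 dB above the -17 dBu threshold.
Input overshoot = R × output overshoot = 9 dB → input = -17 + 9 = -8 dBu.

-8 dBu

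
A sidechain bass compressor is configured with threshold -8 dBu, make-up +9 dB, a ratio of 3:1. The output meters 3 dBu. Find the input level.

-2 dBu

Before make-up, the level was 3 − 9 = -6 dBu.
That's 2 dB above the -8 dBu threshold.
Undo the ratio: input overshoot = 2 × 3 = 6 dB, giving input = -2 dBu.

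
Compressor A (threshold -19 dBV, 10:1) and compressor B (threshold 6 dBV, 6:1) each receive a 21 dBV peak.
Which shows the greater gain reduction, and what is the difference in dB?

A: 40 dB over, compressed to 4 dB over, so 36 dB of GR.
B: 15 dB over, compressed to 2.5 dB over, so 12.5 dB of GR.
Difference: 23.5 dB in favour of A.

A, by 23.5 dB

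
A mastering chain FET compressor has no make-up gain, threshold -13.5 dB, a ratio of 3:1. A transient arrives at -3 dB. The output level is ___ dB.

-10 dB

Overshoot: -3 − (-13.5) = 10.5 dB.
The 10.5 dB excess becomes 3.5 dB after 3:1 reduction.
That puts the output at -10 dB.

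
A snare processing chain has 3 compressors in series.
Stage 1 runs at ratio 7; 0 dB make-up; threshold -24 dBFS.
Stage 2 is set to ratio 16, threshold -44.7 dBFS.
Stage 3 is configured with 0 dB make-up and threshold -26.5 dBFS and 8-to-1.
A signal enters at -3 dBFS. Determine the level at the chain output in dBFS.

Stage 1: overshoot 21 dB → 21/7 = 3 dB → -21 dBFS.
Stage 2: overshoot 23.7 dB → 23.7/16 = 1.48125 dB → -43.21875 dBFS.
Stage 3: -43.21875 dBFS is at or below the -26.5 dBFS threshold — no compression; output -43.21875 dBFS.

-43.21875 dBFS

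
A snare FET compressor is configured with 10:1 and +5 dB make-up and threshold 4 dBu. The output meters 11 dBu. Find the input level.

24 dBu

Remove make-up: 11 − 5 = 6 dBu.
The compressed level sits 6 − 4 = 2 dB over threshold.
Undo the ratio: input overshoot = 2 × 10 = 20 dB, giving input = 24 dBu.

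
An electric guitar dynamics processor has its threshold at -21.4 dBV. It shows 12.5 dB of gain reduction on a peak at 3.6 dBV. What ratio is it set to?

Input overshoot = 3.6 − (-21.4) = 25 dB.
Output overshoot = 25 − 12.5 = 12.5 dB.
Ratio = input overshoot / output overshoot = 25 / 12.5 = 2.

2:1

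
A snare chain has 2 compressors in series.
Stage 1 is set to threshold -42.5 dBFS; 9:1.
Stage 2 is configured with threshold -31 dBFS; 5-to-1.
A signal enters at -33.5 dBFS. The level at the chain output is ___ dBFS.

-41.5 dBFS

Stage 1: 9 dB above -42.5 dBFS, reduced 9:1 to 1 dB above → -41.5 dBFS.
Stage 2: -41.5 dBFS ≤ -31 dBFS, so stage 2 doesn't engage; output -41.5 dBFS.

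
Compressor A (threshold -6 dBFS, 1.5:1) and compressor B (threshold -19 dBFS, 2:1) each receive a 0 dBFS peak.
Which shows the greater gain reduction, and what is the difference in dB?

A: overshoot 6 dB → output overshoot 4 dB → GR 2 dB.
B: overshoot 19 dB → output overshoot 9.5 dB → GR 9.5 dB.
B applies 7.5 dB more gain reduction.

B, by 7.5 dB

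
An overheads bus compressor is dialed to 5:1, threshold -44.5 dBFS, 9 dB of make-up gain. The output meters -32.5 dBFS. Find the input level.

-29.5 dBFS

Stripping the +9 dB make-up gives -41.5 dBFS at the gain stage.
That's 3 dB above the -44.5 dBFS threshold.
Undo the ratio: input overshoot = 3 × 5 = 15 dB, giving input = -29.5 dBFS.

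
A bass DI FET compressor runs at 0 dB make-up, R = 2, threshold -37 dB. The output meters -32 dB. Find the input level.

Post-compression overshoot = -32 − (-37) = 5 dB.
Input overshoot = R × output overshoot = 10 dB → input = -37 + 10 = -27 dB.

-27 dB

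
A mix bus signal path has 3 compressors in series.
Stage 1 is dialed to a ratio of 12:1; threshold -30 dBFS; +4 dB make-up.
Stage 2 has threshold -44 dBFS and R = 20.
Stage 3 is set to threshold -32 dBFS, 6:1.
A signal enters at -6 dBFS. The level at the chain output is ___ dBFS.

Stage 1: -6 dBFS is 24 dB over -30 dBFS; at 12:1 that becomes 2 dB over, giving -28 dBFS; +4 dB make-up → -24 dBFS.
Stage 2: overshoot 20 dB → 20/20 = 1 dB → -43 dBFS.
Stage 3: -43 dBFS ≤ -32 dBFS, so stage 3 doesn't engage; output -43 dBFS.

-43 dBFS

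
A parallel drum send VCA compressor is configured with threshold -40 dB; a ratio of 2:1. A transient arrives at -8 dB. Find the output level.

The input is 32 dB above the -40 dB threshold.
2:1 compression reduces that to 32/2 = 16 dB over.
That puts the output at -24 dB.

-24 dB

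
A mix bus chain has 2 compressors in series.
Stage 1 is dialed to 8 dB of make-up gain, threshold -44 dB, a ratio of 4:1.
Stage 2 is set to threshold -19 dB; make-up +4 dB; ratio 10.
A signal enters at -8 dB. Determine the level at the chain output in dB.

-23 dB

Stage 1: -8 dB is 36 dB over -44 dB; at 4:1 that becomes 9 dB over, giving -35 dB; +8 dB make-up → -27 dB.
Stage 2: -27 dB ≤ -19 dB, so stage 2 doesn't engage; make-up brings it to -23 dB.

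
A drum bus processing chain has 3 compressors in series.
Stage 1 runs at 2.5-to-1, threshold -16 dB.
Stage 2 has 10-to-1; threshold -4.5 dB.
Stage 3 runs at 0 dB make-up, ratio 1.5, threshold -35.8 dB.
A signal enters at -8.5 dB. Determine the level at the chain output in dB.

Stage 1: -8.5 dB is 7.5 dB over -16 dB; at 2.5:1 that becomes 3 dB over, giving -13 dB.
Stage 2: -13 dB ≤ -4.5 dB, so stage 2 doesn't engage; output -13 dB.
Stage 3: overshoot 22.8 dB → 22.8/1.5 = 15.2 dB → -20.6 dB.

-20.6 dB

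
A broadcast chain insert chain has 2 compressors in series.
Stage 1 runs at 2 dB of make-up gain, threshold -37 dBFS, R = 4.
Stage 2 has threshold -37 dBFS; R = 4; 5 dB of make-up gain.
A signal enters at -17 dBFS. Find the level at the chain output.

Stage 1: 20 dB above -37 dBFS, reduced 4:1 to 5 dB above → -32 dBFS; +2 dB make-up → -30 dBFS.
Stage 2: -30 dBFS is 7 dB over -37 dBFS; at 4:1 that becomes 1.75 dB over, giving -35.25 dBFS; +5 dB make-up → -30.25 dBFS.

-30.25 dBFS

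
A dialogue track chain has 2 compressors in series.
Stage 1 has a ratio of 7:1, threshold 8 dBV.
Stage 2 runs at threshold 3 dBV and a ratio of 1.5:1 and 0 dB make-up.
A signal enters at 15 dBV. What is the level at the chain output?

Stage 1: overshoot 7 dB → 7/7 = 1 dB → 9 dBV.
Stage 2: overshoot 6 dB → 6/1.5 = 4 dB → 7 dBV.

7 dBV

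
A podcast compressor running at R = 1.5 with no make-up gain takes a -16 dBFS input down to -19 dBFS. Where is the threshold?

Input is 9 dB above T (since output overshoot × R = input overshoot: (-19 − T)·1.5 = -16 − T gives T = -25 dBFS).
Check: -25 + (-16 − (-25))/1.5 = -25 + 6 = -19 dBFS. ✓

-25 dBFS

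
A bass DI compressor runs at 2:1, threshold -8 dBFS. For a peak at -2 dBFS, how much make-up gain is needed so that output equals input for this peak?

3 dB

Without make-up, output = threshold + overshoot/2 = -8 + 3 = -5 dBFS.
Gap to target: 3 dB.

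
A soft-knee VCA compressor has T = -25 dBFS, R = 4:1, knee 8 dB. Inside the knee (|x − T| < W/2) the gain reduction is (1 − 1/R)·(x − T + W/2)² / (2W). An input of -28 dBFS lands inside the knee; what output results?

x − T + W/2 = -28 − (-25) + 4 = 1.
GR = (1 − 1/4) × 1² / 16 = 0.75 × 1 / 16 = 0.046875 dB.
Output = -28 − 0.046875 = -28.046875 dBFS.

-28.046875 dBFS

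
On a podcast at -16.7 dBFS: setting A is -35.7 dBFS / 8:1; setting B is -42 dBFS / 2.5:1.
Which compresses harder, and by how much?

A, by 1.445 dB

A: GR = 19 − 19/8 = 16.625 dB.
B: GR = 25.3 − 25.3/2.5 = 15.18 dB.
Difference: 1.445 dB in favour of A.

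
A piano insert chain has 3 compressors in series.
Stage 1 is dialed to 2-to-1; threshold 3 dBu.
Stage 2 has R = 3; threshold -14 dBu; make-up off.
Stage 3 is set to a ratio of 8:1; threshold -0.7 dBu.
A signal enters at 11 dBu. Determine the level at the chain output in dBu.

-7 dBu

Stage 1: 11 dBu is 8 dB over 3 dBu; at 2:1 that becomes 4 dB over, giving 7 dBu.
Stage 2: 21 dB above -14 dBu, reduced 3:1 to 7 dB above → -7 dBu.
Stage 3: below threshold (-7 ≤ -0.7); passes unchanged; output -7 dBu.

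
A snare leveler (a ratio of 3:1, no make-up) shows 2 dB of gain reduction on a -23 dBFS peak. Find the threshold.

-26 dBFS

Let T be the threshold. Output overshoot = (input overshoot)/R, so -25 − T = (-23 − T)/3.
3·(-25 − T) = -23 − T → 2·T = -75 − (-23) = -52.
T = -52/2 = -26 dBFS.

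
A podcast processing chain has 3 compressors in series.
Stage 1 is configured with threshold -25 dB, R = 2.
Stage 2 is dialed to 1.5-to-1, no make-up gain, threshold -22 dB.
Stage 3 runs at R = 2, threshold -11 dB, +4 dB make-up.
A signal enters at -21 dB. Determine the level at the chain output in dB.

Stage 1: -21 dB is 4 dB over -25 dB; at 2:1 that becomes 2 dB over, giving -23 dB.
Stage 2: -23 dB is at or below the -22 dB threshold — no compression; output -23 dB.
Stage 3: -23 dB is at or below the -11 dB threshold — no compression; make-up brings it to -19 dB.

-19 dB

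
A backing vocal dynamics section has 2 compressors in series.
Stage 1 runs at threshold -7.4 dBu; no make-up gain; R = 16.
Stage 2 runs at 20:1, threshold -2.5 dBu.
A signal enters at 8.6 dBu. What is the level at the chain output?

Stage 1: 8.6 dBu is 16 dB over -7.4 dBu; at 16:1 that becomes 1 dB over, giving -6.4 dBu.
Stage 2: -6.4 dBu ≤ -2.5 dBu, so stage 2 doesn't engage; output -6.4 dBu.

-6.4 dBu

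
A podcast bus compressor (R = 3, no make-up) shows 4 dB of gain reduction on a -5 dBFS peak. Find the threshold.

-11 dBFS

Gain reduction = -5 − (-9) = 4 dB; output overshoot = GR / (R − 1) = 4 / 2 = 2 dB.
Threshold = output − output overshoot = -9 − 2 = -11 dBFS.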